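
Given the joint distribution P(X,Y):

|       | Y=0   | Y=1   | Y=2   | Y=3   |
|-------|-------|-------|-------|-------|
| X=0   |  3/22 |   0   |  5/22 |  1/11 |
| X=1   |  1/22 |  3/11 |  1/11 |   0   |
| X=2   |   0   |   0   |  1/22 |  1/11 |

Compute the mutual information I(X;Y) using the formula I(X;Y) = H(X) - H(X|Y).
0.6349 bits

I(X;Y) = H(X) - H(X|Y)

Marginal of X (row sums):
  P(X=0) = 3/22 + 0 + 5/22 + 1/11 = 5/11
  P(X=1) = 1/22 + 3/11 + 1/11 + 0 = 9/22
  P(X=2) = 0 + 0 + 1/22 + 1/11 = 3/22
H(X) = -[(5/11)·log₂(5/11) + (9/22)·log₂(9/22) + (3/22)·log₂(3/22)]
  = 0.5170 + 0.5275 + 0.3920 = 1.4365 bits

Marginal of Y (column sums):
  P(Y=0) = 3/22 + 1/22 + 0 = 2/11
  P(Y=1) = 0 + 3/11 + 0 = 3/11
  P(Y=2) = 5/22 + 1/11 + 1/22 = 4/11
  P(Y=3) = 1/11 + 0 + 1/11 = 2/11
H(X|Y) = Σ_y P(y)·H(X|Y=y):
  Y=0: P(Y=0) = 2/11, P(X|Y=0) = (3/4, 1/4, 0) → H(X|Y=0) = 0.8113
  Y=1: P(Y=1) = 3/11, P(X|Y=1) = (0, 1, 0) → H(X|Y=1) = 0.0000
  Y=2: P(Y=2) = 4/11, P(X|Y=2) = (5/8, 1/4, 1/8) → H(X|Y=2) = 1.2988
  Y=3: P(Y=3) = 2/11, P(X|Y=3) = (1/2, 0, 1/2) → H(X|Y=3) = 1.0000
H(X|Y) = (2/11)·0.8113 + (3/11)·0.0000 + (4/11)·1.2988 + (2/11)·1.0000 = 0.8016 bits

I(X;Y) = H(X) - H(X|Y) = 1.4365 - 0.8016 = 0.6349 bits

Cross-check via I(X;Y) = H(X) + H(Y) - H(X,Y): computing H(Y) from the column sums and H(X,Y) from the 12 cells in the same way gives H(Y) = 1.9363 bits and H(X,Y) = 2.7379 bits, so
I(X;Y) = 1.4365 + 1.9363 - 2.7379 = 0.6349 bits ✓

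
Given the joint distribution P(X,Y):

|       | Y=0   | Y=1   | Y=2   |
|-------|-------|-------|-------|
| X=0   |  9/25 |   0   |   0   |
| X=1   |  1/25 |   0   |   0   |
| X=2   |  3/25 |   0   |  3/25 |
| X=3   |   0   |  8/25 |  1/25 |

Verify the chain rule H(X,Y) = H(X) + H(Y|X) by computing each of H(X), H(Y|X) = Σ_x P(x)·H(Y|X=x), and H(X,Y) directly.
H(X) = 1.7411 bits, H(Y|X) = 0.4212 bits, H(X,Y) = 2.1623 bits

Marginal of X (row sums):
  P(X=0) = 9/25 + 0 + 0 = 9/25
  P(X=1) = 1/25 + 0 + 0 = 1/25
  P(X=2) = 3/25 + 0 + 3/25 = 6/25
  P(X=3) = 0 + 8/25 + 1/25 = 9/25
H(X) = -[(9/25)·log₂(9/25) + (1/25)·log₂(1/25) + (6/25)·log₂(6/25) + (9/25)·log₂(9/25)]
  = 0.53062 + 0.18575 + 0.49413 + 0.53062 = 1.7411 bits

H(Y|X) = Σ_x P(x)·H(Y|X=x):
  X=0: P(X=0) = 9/25, P(Y|X=0) = (1, 0, 0) → H(Y|X=0) = 0.00000
  X=1: P(X=1) = 1/25, P(Y|X=1) = (1, 0, 0) → H(Y|X=1) = 0.00000
  X=2: P(X=2) = 6/25, P(Y|X=2) = (1/2, 0, 1/2) → H(Y|X=2) = 1.00000
  X=3: P(X=3) = 9/25, P(Y|X=3) = (0, 8/9, 1/9) → H(Y|X=3) = 0.50326
H(Y|X) = (9/25)·0.00000 + (1/25)·0.00000 + (6/25)·1.00000 + (9/25)·0.50326 = 0.4212 bits

H(X,Y) = -Σ_{x,y} P(x,y) log₂ P(x,y). Per-cell terms -P(x,y)·log₂P(x,y):
  X=0: 0.53062, 0.00000, 0.00000
  X=1: 0.18575, 0.00000, 0.00000
  X=2: 0.36707, 0.00000, 0.36707
  X=3: 0.00000, 0.52603, 0.18575
  (cells with P = 0 contribute 0)
Sum of the 12 terms: H(X,Y) = 2.1623 bits

Chain rule check:
  H(X) + H(Y|X) = 1.7411 + 0.4212 = 2.1623 bits
  H(X,Y) = 2.1623 bits
✓ Chain rule verified.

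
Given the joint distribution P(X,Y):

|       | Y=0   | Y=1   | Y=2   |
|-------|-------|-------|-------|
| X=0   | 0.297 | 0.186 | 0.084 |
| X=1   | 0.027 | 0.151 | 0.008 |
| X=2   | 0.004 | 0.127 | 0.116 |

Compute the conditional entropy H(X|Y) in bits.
1.1377 bits

H(X|Y) = H(X,Y) - H(Y)

H(X,Y) = -Σ_{x,y} P(x,y) log₂ P(x,y). Per-cell terms -P(x,y)·log₂P(x,y):
  X=0: 0.52019, 0.45135, 0.30017
  X=1: 0.14069, 0.41183, 0.05573
  X=2: 0.03186, 0.37809, 0.36051
Sum of the 9 terms: H(X,Y) = 2.6504 bits

Marginal of Y (column sums):
  P(Y=0) = 0.297 + 0.027 + 0.004 = 0.328
  P(Y=1) = 0.186 + 0.151 + 0.127 = 0.464
  P(Y=2) = 0.084 + 0.008 + 0.116 = 0.208
H(Y) = -[0.328·log₂(0.328) + 0.464·log₂(0.464) + 0.208·log₂(0.208)]
  = 0.52750 + 0.51402 + 0.47119 = 1.5127 bits

H(X|Y) = H(X,Y) - H(Y) = 2.6504 - 1.5127 = 1.1377 bits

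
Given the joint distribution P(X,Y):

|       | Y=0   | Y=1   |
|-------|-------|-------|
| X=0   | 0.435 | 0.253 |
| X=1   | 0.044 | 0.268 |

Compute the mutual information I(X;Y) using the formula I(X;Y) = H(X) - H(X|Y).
0.1628 bits

I(X;Y) = H(X) - H(X|Y)

Marginal of X (row sums):
  P(X=0) = 0.435 + 0.253 = 0.688
  P(X=1) = 0.044 + 0.268 = 0.312
H(X) = -[0.688·log₂(0.688) + 0.312·log₂(0.312)]
  = 0.3712 + 0.5243 = 0.8955 bits

Marginal of Y (column sums):
  P(Y=0) = 0.435 + 0.044 = 0.479
  P(Y=1) = 0.253 + 0.268 = 0.521
H(X|Y) = Σ_y P(y)·H(X|Y=y):
  Y=0: P(Y=0) = 0.479, P(X|Y=0) = (435/479, 44/479) → H(X|Y=0) = 0.4426
  Y=1: P(Y=1) = 0.521, P(X|Y=1) = (253/521, 268/521) → H(X|Y=1) = 0.9994
H(X|Y) = 0.479·0.4426 + 0.521·0.9994 = 0.7327 bits

I(X;Y) = H(X) - H(X|Y) = 0.8955 - 0.7327 = 0.1628 bits

Cross-check via I(X;Y) = H(X) + H(Y) - H(X,Y): computing H(Y) from the column sums and H(X,Y) from the 4 cells in the same way gives H(Y) = 0.9987 bits and H(X,Y) = 1.7314 bits, so
I(X;Y) = 0.8955 + 0.9987 - 1.7314 = 0.1628 bits ✓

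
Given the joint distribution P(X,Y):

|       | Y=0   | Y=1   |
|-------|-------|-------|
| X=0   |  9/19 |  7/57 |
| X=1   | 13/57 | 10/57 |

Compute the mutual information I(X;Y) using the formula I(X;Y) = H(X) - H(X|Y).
0.0430 bits

I(X;Y) = H(X) - H(X|Y)

Marginal of X (row sums):
  P(X=0) = 9/19 + 7/57 = 34/57
  P(X=1) = 13/57 + 10/57 = 23/57
H(X) = -[(34/57)·log₂(34/57) + (23/57)·log₂(23/57)]
  = 0.444641 + 0.528325 = 0.972966 bits

Marginal of Y (column sums):
  P(Y=0) = 9/19 + 13/57 = 40/57
  P(Y=1) = 7/57 + 10/57 = 17/57
H(X|Y) = Σ_y P(y)·H(X|Y=y):
  Y=0: P(Y=0) = 40/57, P(X|Y=0) = (27/40, 13/40) → H(X|Y=0) = 0.909736
  Y=1: P(Y=1) = 17/57, P(X|Y=1) = (7/17, 10/17) → H(X|Y=1) = 0.977418
H(X|Y) = (40/57)·0.909736 + (17/57)·0.977418 = 0.929922 bits

I(X;Y) = H(X) - H(X|Y) = 0.972966 - 0.929922 = 0.0430 bits

Cross-check via I(X;Y) = H(X) + H(Y) - H(X,Y): computing H(Y) from the column sums and H(X,Y) from the 4 cells in the same way gives H(Y) = 0.879136 bits and H(X,Y) = 1.809058 bits, so
I(X;Y) = 0.972966 + 0.879136 - 1.809058 = 0.0430 bits ✓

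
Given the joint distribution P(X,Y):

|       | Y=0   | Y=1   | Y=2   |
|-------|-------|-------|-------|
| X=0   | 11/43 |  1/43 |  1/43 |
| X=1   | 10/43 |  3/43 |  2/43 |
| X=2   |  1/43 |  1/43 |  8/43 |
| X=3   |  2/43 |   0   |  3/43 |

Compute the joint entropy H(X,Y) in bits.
2.8964 bits

H(X,Y) = -Σ_{x,y} P(x,y) log₂ P(x,y). Per-cell terms -P(x,y)·log₂P(x,y):
  X=0: 0.50314, 0.12619, 0.12619
  X=1: 0.48938, 0.26800, 0.20587
  X=2: 0.12619, 0.12619, 0.45140
  X=3: 0.20587, 0.00000, 0.26800
  (cells with P = 0 contribute 0)
Sum of the 12 terms: H(X,Y) = 2.8964 bits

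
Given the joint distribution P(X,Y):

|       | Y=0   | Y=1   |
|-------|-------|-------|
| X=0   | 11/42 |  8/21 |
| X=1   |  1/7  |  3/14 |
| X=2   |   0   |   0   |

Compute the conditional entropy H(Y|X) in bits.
0.9736 bits

H(Y|X) = H(X,Y) - H(X)

H(X,Y) = -Σ_{x,y} P(x,y) log₂ P(x,y). Per-cell terms -P(x,y)·log₂P(x,y):
  X=0: 0.5062, 0.5304
  X=1: 0.4011, 0.4762
  X=2: 0.0000, 0.0000
  (cells with P = 0 contribute 0)
Sum of the 6 terms: H(X,Y) = 1.9139 bits

Marginal of X (row sums):
  P(X=0) = 11/42 + 8/21 = 9/14
  P(X=1) = 1/7 + 3/14 = 5/14
  P(X=2) = 0 + 0 = 0
H(X) = -[(9/14)·log₂(9/14) + (5/14)·log₂(5/14)]   (outcomes with P = 0 contribute 0)
  = 0.4098 + 0.5305 = 0.9403 bits

H(Y|X) = H(X,Y) - H(X) = 1.9139 - 0.9403 = 0.9736 bits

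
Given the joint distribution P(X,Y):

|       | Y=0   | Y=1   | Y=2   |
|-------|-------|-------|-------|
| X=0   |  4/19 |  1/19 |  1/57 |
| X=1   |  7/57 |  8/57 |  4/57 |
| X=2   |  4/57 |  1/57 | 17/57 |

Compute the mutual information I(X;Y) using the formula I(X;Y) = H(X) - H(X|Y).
0.3754 bits

I(X;Y) = H(X) - H(X|Y)

Marginal of X (row sums):
  P(X=0) = 4/19 + 1/19 + 1/57 = 16/57
  P(X=1) = 7/57 + 8/57 + 4/57 = 1/3
  P(X=2) = 4/57 + 1/57 + 17/57 = 22/57
H(X) = -[(16/57)·log₂(16/57) + (1/3)·log₂(1/3) + (22/57)·log₂(22/57)]
  = 0.5145 + 0.5283 + 0.5301 = 1.5729 bits

Marginal of Y (column sums):
  P(Y=0) = 4/19 + 7/57 + 4/57 = 23/57
  P(Y=1) = 1/19 + 8/57 + 1/57 = 4/19
  P(Y=2) = 1/57 + 4/57 + 17/57 = 22/57
H(X|Y) = Σ_y P(y)·H(X|Y=y):
  Y=0: P(Y=0) = 23/57, P(X|Y=0) = (12/23, 7/23, 4/23) → H(X|Y=0) = 1.4509
  Y=1: P(Y=1) = 4/19, P(X|Y=1) = (1/4, 2/3, 1/12) → H(X|Y=1) = 1.1887
  Y=2: P(Y=2) = 22/57, P(X|Y=2) = (1/22, 2/11, 17/22) → H(X|Y=2) = 0.9373
H(X|Y) = (23/57)·1.4509 + (4/19)·1.1887 + (22/57)·0.9373 = 1.1975 bits

I(X;Y) = H(X) - H(X|Y) = 1.5729 - 1.1975 = 0.3754 bits

Cross-check via I(X;Y) = H(X) + H(Y) - H(X,Y): computing H(Y) from the column sums and H(X,Y) from the 9 cells in the same way gives H(Y) = 1.5317 bits and H(X,Y) = 2.7292 bits, so
I(X;Y) = 1.5729 + 1.5317 - 2.7292 = 0.3754 bits ✓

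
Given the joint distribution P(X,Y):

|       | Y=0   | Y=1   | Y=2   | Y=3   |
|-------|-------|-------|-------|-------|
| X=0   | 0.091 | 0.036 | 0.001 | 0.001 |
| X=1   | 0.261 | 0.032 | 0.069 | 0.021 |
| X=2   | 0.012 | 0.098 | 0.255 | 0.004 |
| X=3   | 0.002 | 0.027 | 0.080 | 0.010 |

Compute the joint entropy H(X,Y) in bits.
3.0113 bits

H(X,Y) = -Σ_{x,y} P(x,y) log₂ P(x,y). Per-cell terms -P(x,y)·log₂P(x,y):
  X=0: 0.31468, 0.17265, 0.00997, 0.00997
  X=1: 0.50579, 0.15891, 0.26615, 0.11704
  X=2: 0.07657, 0.32841, 0.50271, 0.03186
  X=3: 0.01793, 0.14069, 0.29151, 0.06644
Sum of the 16 terms: H(X,Y) = 3.0113 bits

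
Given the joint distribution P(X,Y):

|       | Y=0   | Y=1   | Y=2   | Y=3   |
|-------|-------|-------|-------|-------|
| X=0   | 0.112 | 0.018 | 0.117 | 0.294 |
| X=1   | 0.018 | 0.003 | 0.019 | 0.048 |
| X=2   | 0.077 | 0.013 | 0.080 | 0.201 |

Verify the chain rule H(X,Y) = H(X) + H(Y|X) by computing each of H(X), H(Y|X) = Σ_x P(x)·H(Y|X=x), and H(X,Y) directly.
H(X) = 1.3188 bits, H(Y|X) = 1.5921 bits, H(X,Y) = 2.9109 bits

Marginal of X (row sums):
  P(X=0) = 0.112 + 0.018 + 0.117 + 0.294 = 0.541
  P(X=1) = 0.018 + 0.003 + 0.019 + 0.048 = 0.088
  P(X=2) = 0.077 + 0.013 + 0.080 + 0.201 = 0.371
H(X) = -[0.541·log₂(0.541) + 0.088·log₂(0.088) + 0.371·log₂(0.371)]
  = 0.47949 + 0.30856 + 0.53072 = 1.3188 bits

H(Y|X) = Σ_x P(x)·H(Y|X=x):
  X=0: P(X=0) = 0.541, P(Y|X=0) = (112/541, 18/541, 117/541, 294/541) → H(Y|X=0) = 1.58962
  X=1: P(X=1) = 0.088, P(Y|X=1) = (9/44, 3/88, 19/88, 6/11) → H(Y|X=1) = 1.58895
  X=2: P(X=2) = 0.371, P(Y|X=2) = (11/53, 13/371, 80/371, 201/371) → H(Y|X=2) = 1.59656
H(Y|X) = 0.541·1.58962 + 0.088·1.58895 + 0.371·1.59656 = 1.5921 bits

H(X,Y) = -Σ_{x,y} P(x,y) log₂ P(x,y). Per-cell terms -P(x,y)·log₂P(x,y):
  X=0: 0.35374, 0.10433, 0.36216, 0.51924
  X=1: 0.10433, 0.02514, 0.10864, 0.21028
  X=2: 0.28482, 0.08145, 0.29151, 0.46526
Sum of the 12 terms: H(X,Y) = 2.9109 bits

Chain rule check:
  H(X) + H(Y|X) = 1.3188 + 1.5921 = 2.9109 bits
  H(X,Y) = 2.9109 bits
✓ Chain rule verified.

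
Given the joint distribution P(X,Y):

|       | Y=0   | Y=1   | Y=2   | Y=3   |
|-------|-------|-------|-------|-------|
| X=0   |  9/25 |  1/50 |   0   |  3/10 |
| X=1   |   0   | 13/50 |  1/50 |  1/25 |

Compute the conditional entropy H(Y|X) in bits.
1.0641 bits

H(Y|X) = H(X,Y) - H(X)

H(X,Y) = -Σ_{x,y} P(x,y) log₂ P(x,y). Per-cell terms -P(x,y)·log₂P(x,y):
  X=0: 0.53062, 0.11288, 0.00000, 0.52109
  X=1: 0.00000, 0.50529, 0.11288, 0.18575
  (cells with P = 0 contribute 0)
Sum of the 8 terms: H(X,Y) = 1.9685 bits

Marginal of X (row sums):
  P(X=0) = 9/25 + 1/50 + 0 + 3/10 = 17/25
  P(X=1) = 0 + 13/50 + 1/50 + 1/25 = 8/25
H(X) = -[(17/25)·log₂(17/25) + (8/25)·log₂(8/25)]
  = 0.37835 + 0.52603 = 0.9044 bits

H(Y|X) = H(X,Y) - H(X) = 1.9685 - 0.9044 = 1.0641 bits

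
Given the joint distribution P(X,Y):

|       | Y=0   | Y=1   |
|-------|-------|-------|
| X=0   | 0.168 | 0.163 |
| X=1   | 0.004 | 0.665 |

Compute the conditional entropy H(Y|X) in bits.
0.3662 bits

H(Y|X) = H(X,Y) - H(X)

H(X,Y) = -Σ_{x,y} P(x,y) log₂ P(x,y). Per-cell terms -P(x,y)·log₂P(x,y):
  X=0: 0.432342, 0.426580
  X=1: 0.031863, 0.391402
Sum of the 4 terms: H(X,Y) = 1.282187 bits

Marginal of X (row sums):
  P(X=0) = 0.168 + 0.163 = 0.331
  P(X=1) = 0.004 + 0.665 = 0.669
H(X) = -[0.331·log₂(0.331) + 0.669·log₂(0.669)]
  = 0.527977 + 0.387968 = 0.915945 bits

H(Y|X) = H(X,Y) - H(X) = 1.282187 - 0.915945 = 0.3662 bits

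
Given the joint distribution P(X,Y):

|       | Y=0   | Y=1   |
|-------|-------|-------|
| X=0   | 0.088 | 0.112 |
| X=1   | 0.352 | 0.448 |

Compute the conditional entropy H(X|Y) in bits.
0.7219 bits

H(X|Y) = H(X,Y) - H(Y)

H(X,Y) = -Σ_{x,y} P(x,y) log₂ P(x,y). Per-cell terms -P(x,y)·log₂P(x,y):
  X=0: 0.30856, 0.35374
  X=1: 0.53024, 0.51898
Sum of the 4 terms: H(X,Y) = 1.7115 bits

Marginal of Y (column sums):
  P(Y=0) = 0.088 + 0.352 = 0.440
  P(Y=1) = 0.112 + 0.448 = 0.560
H(Y) = -[0.440·log₂(0.440) + 0.560·log₂(0.560)]
  = 0.52115 + 0.46844 = 0.9896 bits

H(X|Y) = H(X,Y) - H(Y) = 1.7115 - 0.9896 = 0.7219 bits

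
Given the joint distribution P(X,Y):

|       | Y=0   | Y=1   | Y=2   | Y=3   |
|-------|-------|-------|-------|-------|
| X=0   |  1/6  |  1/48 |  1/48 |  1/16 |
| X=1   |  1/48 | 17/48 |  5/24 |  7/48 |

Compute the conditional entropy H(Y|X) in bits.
1.5941 bits

H(Y|X) = H(X,Y) - H(X)

H(X,Y) = -Σ_{x,y} P(x,y) log₂ P(x,y). Per-cell terms -P(x,y)·log₂P(x,y):
  X=0: 0.43083, 0.11635, 0.11635, 0.25000
  X=1: 0.11635, 0.53036, 0.47147, 0.40507
Sum of the 8 terms: H(X,Y) = 2.4368 bits

Marginal of X (row sums):
  P(X=0) = 1/6 + 1/48 + 1/48 + 1/16 = 13/48
  P(X=1) = 1/48 + 17/48 + 5/24 + 7/48 = 35/48
H(X) = -[(13/48)·log₂(13/48) + (35/48)·log₂(35/48)]
  = 0.51039 + 0.33227 = 0.8427 bits

H(Y|X) = H(X,Y) - H(X) = 2.4368 - 0.8427 = 1.5941 bits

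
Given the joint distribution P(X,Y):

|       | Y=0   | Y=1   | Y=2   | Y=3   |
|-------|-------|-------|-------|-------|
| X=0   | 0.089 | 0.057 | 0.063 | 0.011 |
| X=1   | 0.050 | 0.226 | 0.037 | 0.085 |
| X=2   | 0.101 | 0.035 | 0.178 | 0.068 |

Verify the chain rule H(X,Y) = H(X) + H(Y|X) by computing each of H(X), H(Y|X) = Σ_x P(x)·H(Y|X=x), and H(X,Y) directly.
H(X) = 1.5399 bits, H(Y|X) = 1.7187 bits, H(X,Y) = 3.2586 bits

Marginal of X (row sums):
  P(X=0) = 0.089 + 0.057 + 0.063 + 0.011 = 0.220
  P(X=1) = 0.050 + 0.226 + 0.037 + 0.085 = 0.398
  P(X=2) = 0.101 + 0.035 + 0.178 + 0.068 = 0.382
H(X) = -[0.220·log₂(0.220) + 0.398·log₂(0.398) + 0.382·log₂(0.382)]
  = 0.48057 + 0.52901 + 0.53035 = 1.5399 bits

H(Y|X) = Σ_x P(x)·H(Y|X=x):
  X=0: P(X=0) = 0.220, P(Y|X=0) = (89/220, 57/220, 63/220, 1/20) → H(Y|X=0) = 1.76574
  X=1: P(X=1) = 0.398, P(Y|X=1) = (25/199, 113/199, 37/398, 85/398) → H(Y|X=1) = 1.63386
  X=2: P(X=2) = 0.382, P(Y|X=2) = (101/382, 35/382, 89/191, 34/191) → H(Y|X=2) = 1.77996
H(Y|X) = 0.220·1.76574 + 0.398·1.63386 + 0.382·1.77996 = 1.7187 bits

H(X,Y) = -Σ_{x,y} P(x,y) log₂ P(x,y). Per-cell terms -P(x,y)·log₂P(x,y):
  X=0: 0.31061, 0.23557, 0.25128, 0.07157
  X=1: 0.21610, 0.48491, 0.17598, 0.30229
  X=2: 0.33406, 0.16928, 0.44323, 0.26373
Sum of the 12 terms: H(X,Y) = 3.2586 bits

Chain rule check:
  H(X) + H(Y|X) = 1.5399 + 1.7187 = 3.2586 bits
  H(X,Y) = 3.2586 bits
✓ Chain rule verified.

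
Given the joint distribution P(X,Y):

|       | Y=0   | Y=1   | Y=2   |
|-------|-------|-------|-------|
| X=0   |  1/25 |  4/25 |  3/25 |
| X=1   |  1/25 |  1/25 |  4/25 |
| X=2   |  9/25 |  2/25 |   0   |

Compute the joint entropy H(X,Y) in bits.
2.5925 bits

H(X,Y) = -Σ_{x,y} P(x,y) log₂ P(x,y). Per-cell terms -P(x,y)·log₂P(x,y):
  X=0: 0.18575, 0.42302, 0.36707
  X=1: 0.18575, 0.18575, 0.42302
  X=2: 0.53062, 0.29151, 0.00000
  (cells with P = 0 contribute 0)
Sum of the 9 terms: H(X,Y) = 2.5925 bits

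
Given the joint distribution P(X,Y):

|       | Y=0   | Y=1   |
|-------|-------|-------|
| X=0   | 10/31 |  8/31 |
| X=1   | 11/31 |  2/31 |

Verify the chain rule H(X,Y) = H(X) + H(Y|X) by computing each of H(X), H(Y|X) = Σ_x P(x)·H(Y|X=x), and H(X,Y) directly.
H(X) = 0.9812 bits, H(Y|X) = 0.8352 bits, H(X,Y) = 1.8164 bits

Marginal of X (row sums):
  P(X=0) = 10/31 + 8/31 = 18/31
  P(X=1) = 11/31 + 2/31 = 13/31
H(X) = -[(18/31)·log₂(18/31) + (13/31)·log₂(13/31)]
  = 0.455383 + 0.525769 = 0.9812 bits

H(Y|X) = Σ_x P(x)·H(Y|X=x):
  X=0: P(X=0) = 18/31, P(Y|X=0) = (5/9, 4/9) → H(Y|X=0) = 0.991076
  X=1: P(X=1) = 13/31, P(Y|X=1) = (11/13, 2/13) → H(Y|X=1) = 0.619382
H(Y|X) = (18/31)·0.991076 + (13/31)·0.619382 = 0.8352 bits

H(X,Y) = -Σ_{x,y} P(x,y) log₂ P(x,y). Per-cell terms -P(x,y)·log₂P(x,y):
  X=0: 0.526538, 0.504309
  X=1: 0.530400, 0.255109
Sum of the 4 terms: H(X,Y) = 1.8164 bits

Chain rule check:
  H(X) + H(Y|X) = 0.9812 + 0.8352 = 1.8164 bits
  H(X,Y) = 1.8164 bits
✓ Chain rule verified.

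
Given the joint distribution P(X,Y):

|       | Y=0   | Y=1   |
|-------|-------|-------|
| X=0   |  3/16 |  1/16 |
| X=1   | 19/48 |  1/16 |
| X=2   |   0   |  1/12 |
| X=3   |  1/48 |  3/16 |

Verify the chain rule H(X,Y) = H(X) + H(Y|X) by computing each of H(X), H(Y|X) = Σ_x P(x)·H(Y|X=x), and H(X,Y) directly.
H(X) = 1.7861 bits, H(Y|X) = 0.5639 bits, H(X,Y) = 2.3500 bits

Marginal of X (row sums):
  P(X=0) = 3/16 + 1/16 = 1/4
  P(X=1) = 19/48 + 1/16 = 11/24
  P(X=2) = 0 + 1/12 = 1/12
  P(X=3) = 1/48 + 3/16 = 5/24
H(X) = -[(1/4)·log₂(1/4) + (11/24)·log₂(11/24) + (1/12)·log₂(1/12) + (5/24)·log₂(5/24)]
  = 0.50000 + 0.51587 + 0.29875 + 0.47147 = 1.7861 bits

H(Y|X) = Σ_x P(x)·H(Y|X=x):
  X=0: P(X=0) = 1/4, P(Y|X=0) = (3/4, 1/4) → H(Y|X=0) = 0.81128
  X=1: P(X=1) = 11/24, P(Y|X=1) = (19/22, 3/22) → H(Y|X=1) = 0.57464
  X=2: P(X=2) = 1/12, P(Y|X=2) = (0, 1) → H(Y|X=2) = 0.00000
  X=3: P(X=3) = 5/24, P(Y|X=3) = (1/10, 9/10) → H(Y|X=3) = 0.46900
H(Y|X) = (1/4)·0.81128 + (11/24)·0.57464 + (1/12)·0.00000 + (5/24)·0.46900 = 0.5639 bits

H(X,Y) = -Σ_{x,y} P(x,y) log₂ P(x,y). Per-cell terms -P(x,y)·log₂P(x,y):
  X=0: 0.45282, 0.25000
  X=1: 0.52924, 0.25000
  X=2: 0.00000, 0.29875
  X=3: 0.11635, 0.45282
  (cells with P = 0 contribute 0)
Sum of the 8 terms: H(X,Y) = 2.3500 bits

Chain rule check:
  H(X) + H(Y|X) = 1.7861 + 0.5639 = 2.3500 bits
  H(X,Y) = 2.3500 bits
✓ Chain rule verified.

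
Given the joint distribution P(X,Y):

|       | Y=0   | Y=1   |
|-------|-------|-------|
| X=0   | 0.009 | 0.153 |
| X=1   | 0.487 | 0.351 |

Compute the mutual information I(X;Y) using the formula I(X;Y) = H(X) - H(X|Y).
0.1278 bits

I(X;Y) = H(X) - H(X|Y)

Marginal of X (row sums):
  P(X=0) = 0.009 + 0.153 = 0.162
  P(X=1) = 0.487 + 0.351 = 0.838
H(X) = -[0.162·log₂(0.162) + 0.838·log₂(0.838)]
  = 0.42540 + 0.21367 = 0.63907 bits

Marginal of Y (column sums):
  P(Y=0) = 0.009 + 0.487 = 0.496
  P(Y=1) = 0.153 + 0.351 = 0.504
H(X|Y) = Σ_y P(y)·H(X|Y=y):
  Y=0: P(Y=0) = 0.496, P(X|Y=0) = (9/496, 487/496) → H(X|Y=0) = 0.13090
  Y=1: P(Y=1) = 0.504, P(X|Y=1) = (17/56, 39/56) → H(X|Y=1) = 0.88561
H(X|Y) = 0.496·0.13090 + 0.504·0.88561 = 0.51127 bits

I(X;Y) = H(X) - H(X|Y) = 0.63907 - 0.51127 = 0.1278 bits

Cross-check via I(X;Y) = H(X) + H(Y) - H(X,Y): computing H(Y) from the column sums and H(X,Y) from the 4 cells in the same way gives H(Y) = 0.99995 bits and H(X,Y) = 1.51123 bits, so
I(X;Y) = 0.63907 + 0.99995 - 1.51123 = 0.1278 bits ✓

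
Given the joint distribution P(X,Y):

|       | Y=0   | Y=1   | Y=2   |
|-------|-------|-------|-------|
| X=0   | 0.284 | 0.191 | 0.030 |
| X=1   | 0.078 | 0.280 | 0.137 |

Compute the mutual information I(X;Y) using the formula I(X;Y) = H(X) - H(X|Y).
0.1555 bits

I(X;Y) = H(X) - H(X|Y)

Marginal of X (row sums):
  P(X=0) = 0.284 + 0.191 + 0.030 = 0.505
  P(X=1) = 0.078 + 0.280 + 0.137 = 0.495
H(X) = -[0.505·log₂(0.505) + 0.495·log₂(0.495)]
  = 0.49775 + 0.50218 = 0.9999 bits

Marginal of Y (column sums):
  P(Y=0) = 0.284 + 0.078 = 0.362
  P(Y=1) = 0.191 + 0.280 = 0.471
  P(Y=2) = 0.030 + 0.137 = 0.167
H(X|Y) = Σ_y P(y)·H(X|Y=y):
  Y=0: P(Y=0) = 0.362, P(X|Y=0) = (142/181, 39/181) → H(X|Y=0) = 0.75181
  Y=1: P(Y=1) = 0.471, P(X|Y=1) = (191/471, 280/471) → H(X|Y=1) = 0.97409
  Y=2: P(Y=2) = 0.167, P(X|Y=2) = (30/167, 137/167) → H(X|Y=2) = 0.67929
H(X|Y) = 0.362·0.75181 + 0.471·0.97409 + 0.167·0.67929 = 0.8444 bits

I(X;Y) = H(X) - H(X|Y) = 0.9999 - 0.8444 = 0.1555 bits

Cross-check via I(X;Y) = H(X) + H(Y) - H(X,Y): computing H(Y) from the column sums and H(X,Y) from the 6 cells in the same way gives H(Y) = 1.4735 bits and H(X,Y) = 2.3179 bits, so
I(X;Y) = 0.9999 + 1.4735 - 2.3179 = 0.1555 bits ✓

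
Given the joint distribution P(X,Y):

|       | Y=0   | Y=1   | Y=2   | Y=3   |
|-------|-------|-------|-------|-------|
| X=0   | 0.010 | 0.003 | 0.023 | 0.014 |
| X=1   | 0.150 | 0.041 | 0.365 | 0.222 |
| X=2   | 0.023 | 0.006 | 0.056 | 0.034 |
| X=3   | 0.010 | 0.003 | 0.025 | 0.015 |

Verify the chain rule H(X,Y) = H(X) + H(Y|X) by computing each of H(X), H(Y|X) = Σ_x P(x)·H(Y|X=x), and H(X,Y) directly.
H(X) = 1.0879 bits, H(Y|X) = 1.7110 bits, H(X,Y) = 2.7989 bits

Marginal of X (row sums):
  P(X=0) = 0.010 + 0.003 + 0.023 + 0.014 = 0.050
  P(X=1) = 0.150 + 0.041 + 0.365 + 0.222 = 0.778
  P(X=2) = 0.023 + 0.006 + 0.056 + 0.034 = 0.119
  P(X=3) = 0.010 + 0.003 + 0.025 + 0.015 = 0.053
H(X) = -[0.050·log₂(0.050) + 0.778·log₂(0.778) + 0.119·log₂(0.119) + 0.053·log₂(0.053)]
  = 0.21610 + 0.28176 + 0.36545 + 0.22461 = 1.0879 bits

H(Y|X) = Σ_x P(x)·H(Y|X=x):
  X=0: P(X=0) = 0.050, P(Y|X=0) = (1/5, 3/50, 23/50, 7/25) → H(Y|X=0) = 1.73747
  X=1: P(X=1) = 0.778, P(Y|X=1) = (75/389, 41/778, 365/778, 111/389) → H(Y|X=1) = 1.71014
  X=2: P(X=2) = 0.119, P(Y|X=2) = (23/119, 6/119, 8/17, 2/7) → H(Y|X=2) = 1.70375
  X=3: P(X=3) = 0.053, P(Y|X=3) = (10/53, 3/53, 25/53, 15/53) → H(Y|X=3) = 1.71520
H(Y|X) = 0.050·1.73747 + 0.778·1.71014 + 0.119·1.70375 + 0.053·1.71520 = 1.7110 bits

H(X,Y) = -Σ_{x,y} P(x,y) log₂ P(x,y). Per-cell terms -P(x,y)·log₂P(x,y):
  X=0: 0.06644, 0.02514, 0.12517, 0.08622
  X=1: 0.41054, 0.18894, 0.53072, 0.48204
  X=2: 0.12517, 0.04428, 0.23287, 0.16586
  X=3: 0.06644, 0.02514, 0.13305, 0.09088
Sum of the 16 terms: H(X,Y) = 2.7989 bits

Chain rule check:
  H(X) + H(Y|X) = 1.0879 + 1.7110 = 2.7989 bits
  H(X,Y) = 2.7989 bits
✓ Chain rule verified.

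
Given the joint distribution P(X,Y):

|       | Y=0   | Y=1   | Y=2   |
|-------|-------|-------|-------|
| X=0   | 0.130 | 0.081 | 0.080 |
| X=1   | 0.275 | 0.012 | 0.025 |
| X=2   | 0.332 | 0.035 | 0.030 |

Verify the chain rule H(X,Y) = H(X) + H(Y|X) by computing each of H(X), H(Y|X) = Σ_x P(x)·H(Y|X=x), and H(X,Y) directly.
H(X) = 1.5716 bits, H(Y|X) = 0.9672 bits, H(X,Y) = 2.5388 bits

Marginal of X (row sums):
  P(X=0) = 0.130 + 0.081 + 0.080 = 0.291
  P(X=1) = 0.275 + 0.012 + 0.025 = 0.312
  P(X=2) = 0.332 + 0.035 + 0.030 = 0.397
H(X) = -[0.291·log₂(0.291) + 0.312·log₂(0.312) + 0.397·log₂(0.397)]
  = 0.5182 + 0.5243 + 0.5291 = 1.5716 bits

H(Y|X) = Σ_x P(x)·H(Y|X=x):
  X=0: P(X=0) = 0.291, P(Y|X=0) = (130/291, 27/97, 80/291) → H(Y|X=0) = 1.5450
  X=1: P(X=1) = 0.312, P(Y|X=1) = (275/312, 1/26, 25/312) → H(Y|X=1) = 0.6331
  X=2: P(X=2) = 0.397, P(Y|X=2) = (332/397, 35/397, 30/397) → H(Y|X=2) = 0.8062
H(Y|X) = 0.291·1.5450 + 0.312·0.6331 + 0.397·0.8062 = 0.9672 bits

H(X,Y) = -Σ_{x,y} P(x,y) log₂ P(x,y). Per-cell terms -P(x,y)·log₂P(x,y):
  X=0: 0.3826, 0.2937, 0.2915
  X=1: 0.5122, 0.0766, 0.1330
  X=2: 0.5281, 0.1693, 0.1518
Sum of the 9 terms: H(X,Y) = 2.5388 bits

Chain rule check:
  H(X) + H(Y|X) = 1.5716 + 0.9672 = 2.5388 bits
  H(X,Y) = 2.5388 bits
✓ Chain rule verified.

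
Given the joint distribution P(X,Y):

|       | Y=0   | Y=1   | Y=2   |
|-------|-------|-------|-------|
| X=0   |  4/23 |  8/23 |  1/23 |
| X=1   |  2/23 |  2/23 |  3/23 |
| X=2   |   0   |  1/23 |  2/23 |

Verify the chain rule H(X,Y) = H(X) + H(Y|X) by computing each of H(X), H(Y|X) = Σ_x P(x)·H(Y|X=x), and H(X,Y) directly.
H(X) = 1.3709 bits, H(Y|X) = 1.2938 bits, H(X,Y) = 2.6647 bits

Marginal of X (row sums):
  P(X=0) = 4/23 + 8/23 + 1/23 = 13/23
  P(X=1) = 2/23 + 2/23 + 3/23 = 7/23
  P(X=2) = 0 + 1/23 + 2/23 = 3/23
H(X) = -[(13/23)·log₂(13/23) + (7/23)·log₂(7/23) + (3/23)·log₂(3/23)]
  = 0.46524 + 0.52232 + 0.38330 = 1.3709 bits

H(Y|X) = Σ_x P(x)·H(Y|X=x):
  X=0: P(X=0) = 13/23, P(Y|X=0) = (4/13, 8/13, 1/13) → H(Y|X=0) = 1.23890
  X=1: P(X=1) = 7/23, P(Y|X=1) = (2/7, 2/7, 3/7) → H(Y|X=1) = 1.55666
  X=2: P(X=2) = 3/23, P(Y|X=2) = (0, 1/3, 2/3) → H(Y|X=2) = 0.91830
H(Y|X) = (13/23)·1.23890 + (7/23)·1.55666 + (3/23)·0.91830 = 1.2938 bits

H(X,Y) = -Σ_{x,y} P(x,y) log₂ P(x,y). Per-cell terms -P(x,y)·log₂P(x,y):
  X=0: 0.43888, 0.52993, 0.19668
  X=1: 0.30640, 0.30640, 0.38330
  X=2: 0.00000, 0.19668, 0.30640
  (cells with P = 0 contribute 0)
Sum of the 9 terms: H(X,Y) = 2.6647 bits

Chain rule check:
  H(X) + H(Y|X) = 1.3709 + 1.2938 = 2.6647 bits
  H(X,Y) = 2.6647 bits
✓ Chain rule verified.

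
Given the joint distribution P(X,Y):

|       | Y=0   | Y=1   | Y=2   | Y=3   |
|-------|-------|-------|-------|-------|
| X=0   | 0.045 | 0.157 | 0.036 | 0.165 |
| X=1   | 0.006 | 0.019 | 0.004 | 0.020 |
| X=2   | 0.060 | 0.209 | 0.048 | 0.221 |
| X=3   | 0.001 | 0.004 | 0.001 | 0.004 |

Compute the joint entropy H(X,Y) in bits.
3.0107 bits

H(X,Y) = -Σ_{x,y} P(x,y) log₂ P(x,y). Per-cell terms -P(x,y)·log₂P(x,y):
  X=0: 0.20133, 0.41937, 0.17265, 0.42891
  X=1: 0.04428, 0.10864, 0.03186, 0.11288
  X=2: 0.24353, 0.47201, 0.21028, 0.48131
  X=3: 0.00997, 0.03186, 0.00997, 0.03186
Sum of the 16 terms: H(X,Y) = 3.0107 bits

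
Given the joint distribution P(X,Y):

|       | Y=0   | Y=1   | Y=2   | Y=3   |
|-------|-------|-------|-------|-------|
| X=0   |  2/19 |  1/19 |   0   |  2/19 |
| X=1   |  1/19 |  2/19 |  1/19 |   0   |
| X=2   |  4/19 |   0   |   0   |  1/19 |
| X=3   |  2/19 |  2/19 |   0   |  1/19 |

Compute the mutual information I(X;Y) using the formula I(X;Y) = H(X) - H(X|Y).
0.4075 bits

I(X;Y) = H(X) - H(X|Y)

Marginal of X (row sums):
  P(X=0) = 2/19 + 1/19 + 0 + 2/19 = 5/19
  P(X=1) = 1/19 + 2/19 + 1/19 + 0 = 4/19
  P(X=2) = 4/19 + 0 + 0 + 1/19 = 5/19
  P(X=3) = 2/19 + 2/19 + 0 + 1/19 = 5/19
H(X) = -[(5/19)·log₂(5/19) + (4/19)·log₂(4/19) + (5/19)·log₂(5/19) + (5/19)·log₂(5/19)]
  = 0.50684 + 0.47325 + 0.50684 + 0.50684 = 1.9938 bits

Marginal of Y (column sums):
  P(Y=0) = 2/19 + 1/19 + 4/19 + 2/19 = 9/19
  P(Y=1) = 1/19 + 2/19 + 0 + 2/19 = 5/19
  P(Y=2) = 0 + 1/19 + 0 + 0 = 1/19
  P(Y=3) = 2/19 + 0 + 1/19 + 1/19 = 4/19
H(X|Y) = Σ_y P(y)·H(X|Y=y):
  Y=0: P(Y=0) = 9/19, P(X|Y=0) = (2/9, 1/9, 4/9, 2/9) → H(X|Y=0) = 1.83659
  Y=1: P(Y=1) = 5/19, P(X|Y=1) = (1/5, 2/5, 0, 2/5) → H(X|Y=1) = 1.52193
  Y=2: P(Y=2) = 1/19, P(X|Y=2) = (0, 1, 0, 0) → H(X|Y=2) = 0.00000
  Y=3: P(Y=3) = 4/19, P(X|Y=3) = (1/2, 0, 1/4, 1/4) → H(X|Y=3) = 1.50000
H(X|Y) = (9/19)·1.83659 + (5/19)·1.52193 + (1/19)·0.00000 + (4/19)·1.50000 = 1.5863 bits

I(X;Y) = H(X) - H(X|Y) = 1.9938 - 1.5863 = 0.4075 bits

Cross-check via I(X;Y) = H(X) + H(Y) - H(X,Y): computing H(Y) from the column sums and H(X,Y) from the 16 cells in the same way gives H(Y) = 1.7143 bits and H(X,Y) = 3.3006 bits, so
I(X;Y) = 1.9938 + 1.7143 - 3.3006 = 0.4075 bits ✓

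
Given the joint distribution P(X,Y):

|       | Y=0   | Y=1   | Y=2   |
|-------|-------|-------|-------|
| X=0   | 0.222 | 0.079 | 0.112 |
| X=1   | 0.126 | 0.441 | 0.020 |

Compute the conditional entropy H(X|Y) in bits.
0.7293 bits

H(X|Y) = H(X,Y) - H(Y)

H(X,Y) = -Σ_{x,y} P(x,y) log₂ P(x,y). Per-cell terms -P(x,y)·log₂P(x,y):
  X=0: 0.4820, 0.2893, 0.3537
  X=1: 0.3766, 0.5209, 0.1129
Sum of the 6 terms: H(X,Y) = 2.1354 bits

Marginal of Y (column sums):
  P(Y=0) = 0.222 + 0.126 = 0.348
  P(Y=1) = 0.079 + 0.441 = 0.520
  P(Y=2) = 0.112 + 0.020 = 0.132
H(Y) = -[0.348·log₂(0.348) + 0.520·log₂(0.520) + 0.132·log₂(0.132)]
  = 0.5299 + 0.4906 + 0.3856 = 1.4061 bits

H(X|Y) = H(X,Y) - H(Y) = 2.1354 - 1.4061 = 0.7293 bits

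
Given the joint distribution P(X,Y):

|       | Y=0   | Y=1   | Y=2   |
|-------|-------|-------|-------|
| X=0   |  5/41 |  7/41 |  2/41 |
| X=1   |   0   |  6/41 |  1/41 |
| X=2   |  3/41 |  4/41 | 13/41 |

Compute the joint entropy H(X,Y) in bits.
2.6836 bits

H(X,Y) = -Σ_{x,y} P(x,y) log₂ P(x,y). Per-cell terms -P(x,y)·log₂P(x,y):
  X=0: 0.3702, 0.4354, 0.2126
  X=1: 0.0000, 0.4057, 0.1307
  X=2: 0.2760, 0.3276, 0.5254
  (cells with P = 0 contribute 0)
Sum of the 9 terms: H(X,Y) = 2.6836 bits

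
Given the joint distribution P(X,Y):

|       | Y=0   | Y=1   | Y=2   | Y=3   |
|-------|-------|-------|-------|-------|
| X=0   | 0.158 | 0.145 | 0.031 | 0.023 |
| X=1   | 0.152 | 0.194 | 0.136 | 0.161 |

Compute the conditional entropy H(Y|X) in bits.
1.8527 bits

H(Y|X) = H(X,Y) - H(X)

H(X,Y) = -Σ_{x,y} P(x,y) log₂ P(x,y). Per-cell terms -P(x,y)·log₂P(x,y):
  X=0: 0.420597, 0.403952, 0.155359, 0.125171
  X=1: 0.413114, 0.458979, 0.391452, 0.424214
Sum of the 8 terms: H(X,Y) = 2.79284 bits

Marginal of X (row sums):
  P(X=0) = 0.158 + 0.145 + 0.031 + 0.023 = 0.357
  P(X=1) = 0.152 + 0.194 + 0.136 + 0.161 = 0.643
H(X) = -[0.357·log₂(0.357) + 0.643·log₂(0.643)]
  = 0.530503 + 0.409661 = 0.94016 bits

H(Y|X) = H(X,Y) - H(X) = 2.79284 - 0.94016 = 1.8527 bits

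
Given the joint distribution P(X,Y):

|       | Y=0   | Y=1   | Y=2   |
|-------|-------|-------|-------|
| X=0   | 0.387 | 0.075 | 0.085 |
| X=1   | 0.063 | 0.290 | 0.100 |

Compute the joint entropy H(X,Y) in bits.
2.2140 bits

H(X,Y) = -Σ_{x,y} P(x,y) log₂ P(x,y). Per-cell terms -P(x,y)·log₂P(x,y):
  X=0: 0.5300, 0.2803, 0.3023
  X=1: 0.2513, 0.5179, 0.3322
Sum of the 6 terms: H(X,Y) = 2.2140 bits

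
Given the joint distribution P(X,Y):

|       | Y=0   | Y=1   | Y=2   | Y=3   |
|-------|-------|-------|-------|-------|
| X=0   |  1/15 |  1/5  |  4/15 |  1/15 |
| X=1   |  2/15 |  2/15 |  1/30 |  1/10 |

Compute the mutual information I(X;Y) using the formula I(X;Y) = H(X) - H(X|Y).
0.1508 bits

I(X;Y) = H(X) - H(X|Y)

Marginal of X (row sums):
  P(X=0) = 1/15 + 1/5 + 4/15 + 1/15 = 3/5
  P(X=1) = 2/15 + 2/15 + 1/30 + 1/10 = 2/5
H(X) = -[(3/5)·log₂(3/5) + (2/5)·log₂(2/5)]
  = 0.44218 + 0.52877 = 0.97095 bits

Marginal of Y (column sums):
  P(Y=0) = 1/15 + 2/15 = 1/5
  P(Y=1) = 1/5 + 2/15 = 1/3
  P(Y=2) = 4/15 + 1/30 = 3/10
  P(Y=3) = 1/15 + 1/10 = 1/6
H(X|Y) = Σ_y P(y)·H(X|Y=y):
  Y=0: P(Y=0) = 1/5, P(X|Y=0) = (1/3, 2/3) → H(X|Y=0) = 0.91830
  Y=1: P(Y=1) = 1/3, P(X|Y=1) = (3/5, 2/5) → H(X|Y=1) = 0.97095
  Y=2: P(Y=2) = 3/10, P(X|Y=2) = (8/9, 1/9) → H(X|Y=2) = 0.50326
  Y=3: P(Y=3) = 1/6, P(X|Y=3) = (2/5, 3/5) → H(X|Y=3) = 0.97095
H(X|Y) = (1/5)·0.91830 + (1/3)·0.97095 + (3/10)·0.50326 + (1/6)·0.97095 = 0.82011 bits

I(X;Y) = H(X) - H(X|Y) = 0.97095 - 0.82011 = 0.1508 bits

Cross-check via I(X;Y) = H(X) + H(Y) - H(X,Y): computing H(Y) from the column sums and H(X,Y) from the 8 cells in the same way gives H(Y) = 1.94462 bits and H(X,Y) = 2.76474 bits, so
I(X;Y) = 0.97095 + 1.94462 - 2.76474 = 0.1508 bits ✓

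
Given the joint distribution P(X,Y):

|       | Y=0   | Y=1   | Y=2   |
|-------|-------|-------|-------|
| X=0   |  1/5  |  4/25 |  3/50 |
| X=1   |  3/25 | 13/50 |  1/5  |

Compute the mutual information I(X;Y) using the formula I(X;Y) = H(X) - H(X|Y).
0.0707 bits

I(X;Y) = H(X) - H(X|Y)

Marginal of X (row sums):
  P(X=0) = 1/5 + 4/25 + 3/50 = 21/50
  P(X=1) = 3/25 + 13/50 + 1/5 = 29/50
H(X) = -[(21/50)·log₂(21/50) + (29/50)·log₂(29/50)]
  = 0.525646 + 0.455808 = 0.98145 bits

Marginal of Y (column sums):
  P(Y=0) = 1/5 + 3/25 = 8/25
  P(Y=1) = 4/25 + 13/50 = 21/50
  P(Y=2) = 3/50 + 1/5 = 13/50
H(X|Y) = Σ_y P(y)·H(X|Y=y):
  Y=0: P(Y=0) = 8/25, P(X|Y=0) = (5/8, 3/8) → H(X|Y=0) = 0.954434
  Y=1: P(Y=1) = 21/50, P(X|Y=1) = (8/21, 13/21) → H(X|Y=1) = 0.958712
  Y=2: P(Y=2) = 13/50, P(X|Y=2) = (3/13, 10/13) → H(X|Y=2) = 0.779350
H(X|Y) = (8/25)·0.954434 + (21/50)·0.958712 + (13/50)·0.779350 = 0.91071 bits

I(X;Y) = H(X) - H(X|Y) = 0.98145 - 0.91071 = 0.0707 bits

Cross-check via I(X;Y) = H(X) + H(Y) - H(X,Y): computing H(Y) from the column sums and H(X,Y) from the 6 cells in the same way gives H(Y) = 1.55697 bits and H(X,Y) = 2.46768 bits, so
I(X;Y) = 0.98145 + 1.55697 - 2.46768 = 0.0707 bits ✓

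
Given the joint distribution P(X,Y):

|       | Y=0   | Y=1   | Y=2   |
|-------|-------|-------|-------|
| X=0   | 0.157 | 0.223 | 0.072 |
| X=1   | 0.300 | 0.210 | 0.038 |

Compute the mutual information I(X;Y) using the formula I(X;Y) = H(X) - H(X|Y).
0.0342 bits

I(X;Y) = H(X) - H(X|Y)

Marginal of X (row sums):
  P(X=0) = 0.157 + 0.223 + 0.072 = 0.452
  P(X=1) = 0.300 + 0.210 + 0.038 = 0.548
H(X) = -[0.452·log₂(0.452) + 0.548·log₂(0.548)]
  = 0.517814 + 0.475528 = 0.993342 bits

Marginal of Y (column sums):
  P(Y=0) = 0.157 + 0.300 = 0.457
  P(Y=1) = 0.223 + 0.210 = 0.433
  P(Y=2) = 0.072 + 0.038 = 0.110
H(X|Y) = Σ_y P(y)·H(X|Y=y):
  Y=0: P(Y=0) = 0.457, P(X|Y=0) = (157/457, 300/457) → H(X|Y=0) = 0.928171
  Y=1: P(Y=1) = 0.433, P(X|Y=1) = (223/433, 210/433) → H(X|Y=1) = 0.999350
  Y=2: P(Y=2) = 0.110, P(X|Y=2) = (36/55, 19/55) → H(X|Y=2) = 0.929943
H(X|Y) = 0.457·0.928171 + 0.433·0.999350 + 0.110·0.929943 = 0.959186 bits

I(X;Y) = H(X) - H(X|Y) = 0.993342 - 0.959186 = 0.0342 bits

Cross-check via I(X;Y) = H(X) + H(Y) - H(X,Y): computing H(Y) from the column sums and H(X,Y) from the 6 cells in the same way gives H(Y) = 1.389449 bits and H(X,Y) = 2.348635 bits, so
I(X;Y) = 0.993342 + 1.389449 - 2.348635 = 0.0342 bits ✓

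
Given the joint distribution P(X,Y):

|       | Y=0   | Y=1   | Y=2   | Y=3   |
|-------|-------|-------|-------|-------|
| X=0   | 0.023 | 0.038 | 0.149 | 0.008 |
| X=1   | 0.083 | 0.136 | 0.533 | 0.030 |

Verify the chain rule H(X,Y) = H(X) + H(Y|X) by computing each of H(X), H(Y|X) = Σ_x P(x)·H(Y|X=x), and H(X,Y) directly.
H(X) = 0.7565 bits, H(Y|X) = 1.3380 bits, H(X,Y) = 2.0945 bits

Marginal of X (row sums):
  P(X=0) = 0.023 + 0.038 + 0.149 + 0.008 = 0.218
  P(X=1) = 0.083 + 0.136 + 0.533 + 0.030 = 0.782
H(X) = -[0.218·log₂(0.218) + 0.782·log₂(0.782)]
  = 0.47908 + 0.27742 = 0.7565 bits

H(Y|X) = Σ_x P(x)·H(Y|X=x):
  X=0: P(X=0) = 0.218, P(Y|X=0) = (23/218, 19/109, 149/218, 4/109) → H(Y|X=0) = 1.33186
  X=1: P(X=1) = 0.782, P(Y|X=1) = (83/782, 4/23, 533/782, 15/391) → H(Y|X=1) = 1.33975
H(Y|X) = 0.218·1.33186 + 0.782·1.33975 = 1.3380 bits

H(X,Y) = -Σ_{x,y} P(x,y) log₂ P(x,y). Per-cell terms -P(x,y)·log₂P(x,y):
  X=0: 0.12517, 0.17928, 0.40925, 0.05573
  X=1: 0.29803, 0.39145, 0.48385, 0.15177
Sum of the 8 terms: H(X,Y) = 2.0945 bits

Chain rule check:
  H(X) + H(Y|X) = 0.7565 + 1.3380 = 2.0945 bits
  H(X,Y) = 2.0945 bits
✓ Chain rule verified.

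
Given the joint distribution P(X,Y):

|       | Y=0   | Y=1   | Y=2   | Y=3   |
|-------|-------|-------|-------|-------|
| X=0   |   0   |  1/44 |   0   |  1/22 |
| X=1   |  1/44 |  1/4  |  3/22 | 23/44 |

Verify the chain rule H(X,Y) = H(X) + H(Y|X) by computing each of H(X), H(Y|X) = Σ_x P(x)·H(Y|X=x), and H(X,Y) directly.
H(X) = 0.3591 bits, H(Y|X) = 1.4729 bits, H(X,Y) = 1.8320 bits

Marginal of X (row sums):
  P(X=0) = 0 + 1/44 + 0 + 1/22 = 3/44
  P(X=1) = 1/44 + 1/4 + 3/22 + 23/44 = 41/44
H(X) = -[(3/44)·log₂(3/44) + (41/44)·log₂(41/44)]
  = 0.26417 + 0.09493 = 0.3591 bits

H(Y|X) = Σ_x P(x)·H(Y|X=x):
  X=0: P(X=0) = 3/44, P(Y|X=0) = (0, 1/3, 0, 2/3) → H(Y|X=0) = 0.91830
  X=1: P(X=1) = 41/44, P(Y|X=1) = (1/41, 11/41, 6/41, 23/41) → H(Y|X=1) = 1.51352
H(Y|X) = (3/44)·0.91830 + (41/44)·1.51352 = 1.4729 bits

H(X,Y) = -Σ_{x,y} P(x,y) log₂ P(x,y). Per-cell terms -P(x,y)·log₂P(x,y):
  X=0: 0.00000, 0.12408, 0.00000, 0.20270
  X=1: 0.12408, 0.50000, 0.39197, 0.48920
  (cells with P = 0 contribute 0)
Sum of the 8 terms: H(X,Y) = 1.8320 bits

Chain rule check:
  H(X) + H(Y|X) = 0.3591 + 1.4729 = 1.8320 bits
  H(X,Y) = 1.8320 bits
✓ Chain rule verified.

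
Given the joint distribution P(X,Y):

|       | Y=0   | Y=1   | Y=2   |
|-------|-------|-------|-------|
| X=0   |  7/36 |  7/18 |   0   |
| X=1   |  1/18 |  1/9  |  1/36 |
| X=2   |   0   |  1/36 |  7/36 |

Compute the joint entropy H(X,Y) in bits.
2.3198 bits

H(X,Y) = -Σ_{x,y} P(x,y) log₂ P(x,y). Per-cell terms -P(x,y)·log₂P(x,y):
  X=0: 0.4594, 0.5299, 0.0000
  X=1: 0.2317, 0.3522, 0.1436
  X=2: 0.0000, 0.1436, 0.4594
  (cells with P = 0 contribute 0)
Sum of the 9 terms: H(X,Y) = 2.3198 bits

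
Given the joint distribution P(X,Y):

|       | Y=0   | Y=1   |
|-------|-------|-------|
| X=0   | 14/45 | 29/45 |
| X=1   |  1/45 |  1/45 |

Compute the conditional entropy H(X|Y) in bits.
0.2583 bits

H(X|Y) = H(X,Y) - H(Y)

H(X,Y) = -Σ_{x,y} P(x,y) log₂ P(x,y). Per-cell terms -P(x,y)·log₂P(x,y):
  X=0: 0.5241, 0.4085
  X=1: 0.1220, 0.1220
Sum of the 4 terms: H(X,Y) = 1.1766 bits

Marginal of Y (column sums):
  P(Y=0) = 14/45 + 1/45 = 1/3
  P(Y=1) = 29/45 + 1/45 = 2/3
H(Y) = -[(1/3)·log₂(1/3) + (2/3)·log₂(2/3)]
  = 0.5283 + 0.3900 = 0.9183 bits

H(X|Y) = H(X,Y) - H(Y) = 1.1766 - 0.9183 = 0.2583 bits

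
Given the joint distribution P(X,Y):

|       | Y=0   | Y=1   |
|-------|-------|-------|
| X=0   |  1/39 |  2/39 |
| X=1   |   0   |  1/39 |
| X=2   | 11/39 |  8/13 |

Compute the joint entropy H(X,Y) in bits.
1.4369 bits

H(X,Y) = -Σ_{x,y} P(x,y) log₂ P(x,y). Per-cell terms -P(x,y)·log₂P(x,y):
  X=0: 0.13552, 0.21976
  X=1: 0.00000, 0.13552
  X=2: 0.51502, 0.43104
  (cells with P = 0 contribute 0)
Sum of the 6 terms: H(X,Y) = 1.4369 bits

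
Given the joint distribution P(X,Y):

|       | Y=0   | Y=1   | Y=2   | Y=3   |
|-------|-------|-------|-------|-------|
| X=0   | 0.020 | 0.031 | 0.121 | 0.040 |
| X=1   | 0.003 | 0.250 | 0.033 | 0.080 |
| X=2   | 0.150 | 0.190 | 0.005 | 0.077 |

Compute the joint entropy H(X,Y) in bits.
2.9905 bits

H(X,Y) = -Σ_{x,y} P(x,y) log₂ P(x,y). Per-cell terms -P(x,y)·log₂P(x,y):
  X=0: 0.1129, 0.1554, 0.3687, 0.1858
  X=1: 0.0251, 0.5000, 0.1624, 0.2915
  X=2: 0.4105, 0.4552, 0.0382, 0.2848
Sum of the 12 terms: H(X,Y) = 2.9905 bits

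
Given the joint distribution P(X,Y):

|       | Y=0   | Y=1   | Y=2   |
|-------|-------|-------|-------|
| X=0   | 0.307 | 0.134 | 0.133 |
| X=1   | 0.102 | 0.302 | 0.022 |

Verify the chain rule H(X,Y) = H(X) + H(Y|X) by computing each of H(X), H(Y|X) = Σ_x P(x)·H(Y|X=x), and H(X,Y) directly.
H(X) = 0.9841 bits, H(Y|X) = 1.2933 bits, H(X,Y) = 2.2774 bits

Marginal of X (row sums):
  P(X=0) = 0.307 + 0.134 + 0.133 = 0.574
  P(X=1) = 0.102 + 0.302 + 0.022 = 0.426
H(X) = -[0.574·log₂(0.574) + 0.426·log₂(0.426)]
  = 0.45970 + 0.52444 = 0.9841 bits

H(Y|X) = Σ_x P(x)·H(Y|X=x):
  X=0: P(X=0) = 0.574, P(Y|X=0) = (307/574, 67/287, 19/82) → H(Y|X=0) = 1.46165
  X=1: P(X=1) = 0.426, P(Y|X=1) = (17/71, 151/213, 11/213) → H(Y|X=1) = 1.06642
H(Y|X) = 0.574·1.46165 + 0.426·1.06642 = 1.2933 bits

H(X,Y) = -Σ_{x,y} P(x,y) log₂ P(x,y). Per-cell terms -P(x,y)·log₂P(x,y):
  X=0: 0.52303, 0.38856, 0.38710
  X=1: 0.33592, 0.52167, 0.12114
Sum of the 6 terms: H(X,Y) = 2.2774 bits

Chain rule check:
  H(X) + H(Y|X) = 0.9841 + 1.2933 = 2.2774 bits
  H(X,Y) = 2.2774 bits
✓ Chain rule verified.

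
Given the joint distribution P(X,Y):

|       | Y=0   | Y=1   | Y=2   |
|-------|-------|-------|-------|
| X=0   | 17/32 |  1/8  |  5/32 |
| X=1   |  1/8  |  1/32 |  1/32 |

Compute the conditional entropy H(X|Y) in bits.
0.6957 bits

H(X|Y) = H(X,Y) - H(Y)

H(X,Y) = -Σ_{x,y} P(x,y) log₂ P(x,y). Per-cell terms -P(x,y)·log₂P(x,y):
  X=0: 0.484785, 0.375000, 0.418449
  X=1: 0.375000, 0.156250, 0.156250
Sum of the 6 terms: H(X,Y) = 1.96573 bits

Marginal of Y (column sums):
  P(Y=0) = 17/32 + 1/8 = 21/32
  P(Y=1) = 1/8 + 1/32 = 5/32
  P(Y=2) = 5/32 + 1/32 = 3/16
H(Y) = -[(21/32)·log₂(21/32) + (5/32)·log₂(5/32) + (3/16)·log₂(3/16)]
  = 0.398792 + 0.418449 + 0.452820 = 1.27006 bits

H(X|Y) = H(X,Y) - H(Y) = 1.96573 - 1.27006 = 0.6957 bits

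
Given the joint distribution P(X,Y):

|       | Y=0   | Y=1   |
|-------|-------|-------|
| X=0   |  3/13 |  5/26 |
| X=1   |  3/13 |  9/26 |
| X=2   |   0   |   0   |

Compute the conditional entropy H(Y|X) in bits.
0.9807 bits

H(Y|X) = H(X,Y) - H(X)

H(X,Y) = -Σ_{x,y} P(x,y) log₂ P(x,y). Per-cell terms -P(x,y)·log₂P(x,y):
  X=0: 0.48819, 0.45741
  X=1: 0.48819, 0.52979
  X=2: 0.00000, 0.00000
  (cells with P = 0 contribute 0)
Sum of the 6 terms: H(X,Y) = 1.9636 bits

Marginal of X (row sums):
  P(X=0) = 3/13 + 5/26 = 11/26
  P(X=1) = 3/13 + 9/26 = 15/26
  P(X=2) = 0 + 0 = 0
H(X) = -[(11/26)·log₂(11/26) + (15/26)·log₂(15/26)]   (outcomes with P = 0 contribute 0)
  = 0.52504 + 0.45782 = 0.9829 bits

H(Y|X) = H(X,Y) - H(X) = 1.9636 - 0.9829 = 0.9807 bits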